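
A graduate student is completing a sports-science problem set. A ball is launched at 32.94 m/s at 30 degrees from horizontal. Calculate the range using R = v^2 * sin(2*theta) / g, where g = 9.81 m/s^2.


sin(2 * 30) = sin(60) = 0.866025
v^2 = 32.94^2 = 1085.0436
R = 1085.0436 * 0.866025 / 9.81
= 95.787 m

95.787 m


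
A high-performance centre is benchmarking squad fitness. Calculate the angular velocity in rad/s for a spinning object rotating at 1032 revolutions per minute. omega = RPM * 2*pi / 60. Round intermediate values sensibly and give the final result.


omega = RPM * 2*pi / 60
= 1032 * 6.28318531 / 60
= 108.071 rad/s

108.071 rad/s


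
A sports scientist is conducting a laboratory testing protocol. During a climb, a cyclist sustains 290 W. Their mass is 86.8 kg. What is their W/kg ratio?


Power-to-weight = 290 W / 86.8 kg
= 3.341 W/kg

3.341 W/kg


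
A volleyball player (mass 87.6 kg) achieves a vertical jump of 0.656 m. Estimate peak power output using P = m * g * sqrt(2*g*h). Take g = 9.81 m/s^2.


2 * g * h = 2 * 9.81 * 0.656 = 12.87072
sqrt(12.87072) = 3.587579 m/s
P = 87.6 * 9.81 * 3.587579 = 3083.01 W

3083.01 W


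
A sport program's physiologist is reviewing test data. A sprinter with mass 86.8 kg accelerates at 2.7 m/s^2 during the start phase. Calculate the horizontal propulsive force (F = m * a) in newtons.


F = m * a
= 86.8 * 2.7
= 234.36 N

234.36 N


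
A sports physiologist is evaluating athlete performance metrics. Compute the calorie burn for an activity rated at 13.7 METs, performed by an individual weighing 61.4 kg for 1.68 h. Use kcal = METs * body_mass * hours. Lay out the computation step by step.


Product of METs and mass = 13.7 * 61.4 = 841.18
Total kcal = 841.18 * 1.68 = 1413.18 kcal

1413.18 kcal


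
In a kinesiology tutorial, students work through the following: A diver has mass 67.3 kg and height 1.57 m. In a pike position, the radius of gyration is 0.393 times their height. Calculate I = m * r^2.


r = 0.393 * 1.57 = 0.61701 m
I = m * r^2 = 67.3 * 0.380701 = 25.621 kg*m^2

25.621 kg*m^2


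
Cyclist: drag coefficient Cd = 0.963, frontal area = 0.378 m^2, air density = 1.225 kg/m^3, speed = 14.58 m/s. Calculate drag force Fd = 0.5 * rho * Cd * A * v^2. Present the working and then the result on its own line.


v^2 = 14.58^2 = 212.5764
Fd = 0.5 * 1.225 * 0.963 * 0.378 * 212.5764
= 47.396 N

47.396 N


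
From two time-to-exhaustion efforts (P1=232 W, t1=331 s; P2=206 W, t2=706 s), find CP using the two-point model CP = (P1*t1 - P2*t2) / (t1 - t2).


Work in trial 1 = 76792 J
Work in trial 2 = 145436 J
Delta work = -68644 J
Delta time = -375 s
CP = -68644 / -375 = 183.05 W

183.05 W


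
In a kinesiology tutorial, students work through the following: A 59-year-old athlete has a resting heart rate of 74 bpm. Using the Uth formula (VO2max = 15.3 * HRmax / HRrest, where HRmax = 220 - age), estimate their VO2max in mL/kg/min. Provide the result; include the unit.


HRmax = 220 - 59 = 161 bpm
Ratio = HRmax / HRrest = 161 / 74 = 2.1757
VO2max = 15.3 * 2.1757 = 33.29 mL/kg/min

33.29 mL/kg/min


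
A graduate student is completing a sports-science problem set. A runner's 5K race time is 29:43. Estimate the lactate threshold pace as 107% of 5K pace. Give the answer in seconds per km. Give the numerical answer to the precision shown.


Total race time = 29*60 + 43 = 1783 seconds
5K pace = 1783 / 5 = 356.6 sec/km
LT pace = 356.6 * 1.07 = 381.56 sec/km

381.56 s/km


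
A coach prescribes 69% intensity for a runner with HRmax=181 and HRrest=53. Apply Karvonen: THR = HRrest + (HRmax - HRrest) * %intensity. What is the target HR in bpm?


Heart rate reserve = 181 - 53 = 128
Intensity fraction = 69 / 100 = 0.69
THR = 53 + 128 * 0.69 = 141.32 bpm

141.32 bpm


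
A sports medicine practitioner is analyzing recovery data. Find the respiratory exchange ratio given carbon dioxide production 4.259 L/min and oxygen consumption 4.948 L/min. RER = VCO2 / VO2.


VCO2 = 4.259 L/min
VO2 = 4.948 L/min
RER = 4.259 / 4.948 = 0.8608

0.8608


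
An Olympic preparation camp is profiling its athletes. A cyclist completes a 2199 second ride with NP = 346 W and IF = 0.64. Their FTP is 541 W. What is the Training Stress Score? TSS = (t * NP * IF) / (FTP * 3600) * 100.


t * NP * IF = 2199 * 346 * 0.64 = 486946.56
FTP * 3600 = 1947600
TSS = (486946.56 / 1947600) * 100 = 25.0

25.0 TSS


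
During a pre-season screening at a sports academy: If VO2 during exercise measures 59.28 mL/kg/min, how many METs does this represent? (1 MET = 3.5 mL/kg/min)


METs = VO2 / 3.5 = 59.28 / 3.5 = 16.94

16.94 METs


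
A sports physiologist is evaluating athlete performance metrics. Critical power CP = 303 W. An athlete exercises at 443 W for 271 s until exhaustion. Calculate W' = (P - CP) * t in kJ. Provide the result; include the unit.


P - CP = 443 - 303 = 140 W
W' = 140 * 271 = 37940 J
= 37940 / 1000 = 37.94 kJ

37.94 kJ


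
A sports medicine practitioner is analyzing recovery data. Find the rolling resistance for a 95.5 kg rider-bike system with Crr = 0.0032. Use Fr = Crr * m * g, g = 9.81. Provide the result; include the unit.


m * g = 95.5 * 9.81 = 936.855 N
Fr = 0.0032 * 936.855 = 2.998 N

2.998 N


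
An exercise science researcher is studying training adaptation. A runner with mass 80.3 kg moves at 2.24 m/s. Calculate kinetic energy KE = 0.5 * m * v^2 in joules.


v^2 = 2.24^2 = 5.0176
KE = 0.5 * 80.3 * 5.0176
= 201.46 J

201.46 J


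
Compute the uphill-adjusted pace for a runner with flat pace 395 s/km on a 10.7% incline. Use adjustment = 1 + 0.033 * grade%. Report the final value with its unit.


Adjustment factor = 1 + 0.033 * 10.7 = 1.3531
Grade-adjusted pace = 395 * 1.3531 = 534.47 s/km

534.47 s/km


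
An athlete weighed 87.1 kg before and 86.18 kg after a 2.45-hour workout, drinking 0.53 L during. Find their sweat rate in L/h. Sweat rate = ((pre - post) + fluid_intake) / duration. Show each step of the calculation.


Body mass change = 0.92 kg
Total sweat loss = 0.92 + 0.53 = 1.45 L
Rate = 1.45 / 2.45 = 0.592 L/h

0.592 L/h


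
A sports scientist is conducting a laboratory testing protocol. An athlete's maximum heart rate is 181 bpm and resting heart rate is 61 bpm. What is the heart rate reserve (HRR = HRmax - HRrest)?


HRR = HRmax - HRrest
= 181 - 61
= 120 bpm

120 bpm


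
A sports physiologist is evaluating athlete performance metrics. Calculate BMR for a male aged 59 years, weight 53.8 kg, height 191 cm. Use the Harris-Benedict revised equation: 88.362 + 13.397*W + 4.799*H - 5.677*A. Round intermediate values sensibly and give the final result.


Substituting values:
W term = 13.397 * 53.8 = 720.7586
H term = 4.799 * 191 = 916.609
A term = 5.677 * 59 = 334.943
BMR = 1390.79 kcal/day

1390.79 kcal/day


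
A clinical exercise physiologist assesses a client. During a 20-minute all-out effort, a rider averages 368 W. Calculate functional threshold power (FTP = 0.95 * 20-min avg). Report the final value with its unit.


FTP = 0.95 * 368
= 349.6 W

349.6 W


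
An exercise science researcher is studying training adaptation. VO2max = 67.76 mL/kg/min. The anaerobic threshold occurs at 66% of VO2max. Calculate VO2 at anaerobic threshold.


AT fraction = 66 / 100 = 0.66
AT VO2 = 67.76 * 0.66
= 44.72 mL/kg/min

44.72 mL/kg/min


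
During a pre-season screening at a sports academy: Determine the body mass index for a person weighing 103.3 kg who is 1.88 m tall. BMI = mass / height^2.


BMI = mass / height^2
= 103.3 / 1.88^2
= 103.3 / 3.5344
= 29.23 kg/m^2

29.23 kg/m^2


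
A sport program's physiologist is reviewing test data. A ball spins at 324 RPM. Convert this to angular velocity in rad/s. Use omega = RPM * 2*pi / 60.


omega = 324 * 2 * pi / 60
= 324 * 6.28318531 / 60
= 2035.752 / 60
= 33.929 rad/s

33.929 rad/s


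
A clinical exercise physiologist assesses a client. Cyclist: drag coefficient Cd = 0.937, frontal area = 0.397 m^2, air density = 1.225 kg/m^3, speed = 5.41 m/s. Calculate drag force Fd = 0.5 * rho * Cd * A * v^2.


v^2 = 5.41^2 = 29.2681
Fd = 0.5 * 1.225 * 0.937 * 0.397 * 29.2681
= 6.669 N

6.669 N


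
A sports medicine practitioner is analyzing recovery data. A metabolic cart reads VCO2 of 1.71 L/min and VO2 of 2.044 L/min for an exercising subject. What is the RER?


RER = VCO2 / VO2 = 1.71 / 2.044 = 0.8366

0.8366


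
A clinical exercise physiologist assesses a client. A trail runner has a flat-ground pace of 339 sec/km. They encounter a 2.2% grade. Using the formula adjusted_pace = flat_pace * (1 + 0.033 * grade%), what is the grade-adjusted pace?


Grade factor = 1 + 0.033 * 2.2 = 1.0726
Adjusted = 339 * 1.0726 = 363.61 sec/km

363.61 s/km


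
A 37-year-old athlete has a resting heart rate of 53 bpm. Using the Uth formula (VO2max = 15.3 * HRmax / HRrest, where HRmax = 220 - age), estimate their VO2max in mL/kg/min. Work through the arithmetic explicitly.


HRmax = 220 - 37 = 183 bpm
Ratio = HRmax / HRrest = 183 / 53 = 3.4528
VO2max = 15.3 * 3.4528 = 52.83 mL/kg/min

52.83 mL/kg/min


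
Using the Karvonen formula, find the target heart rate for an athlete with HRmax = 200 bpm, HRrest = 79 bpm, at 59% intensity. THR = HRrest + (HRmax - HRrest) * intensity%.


HRR = 200 - 79 = 121
THR = 79 + 121 * 0.59
= 79 + 71.39
= 150.39 bpm

150.39 bpm


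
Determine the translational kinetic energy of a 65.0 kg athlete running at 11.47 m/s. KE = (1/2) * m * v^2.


KE = 0.5 * m * v^2
= 0.5 * 65.0 * 11.47^2
= 0.5 * 65.0 * 131.5609
= 4275.73 J

4275.73 J


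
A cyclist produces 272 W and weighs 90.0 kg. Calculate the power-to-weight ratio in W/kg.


P/W = power / mass
= 272 / 90.0
= 3.022 W/kg

3.022 W/kg


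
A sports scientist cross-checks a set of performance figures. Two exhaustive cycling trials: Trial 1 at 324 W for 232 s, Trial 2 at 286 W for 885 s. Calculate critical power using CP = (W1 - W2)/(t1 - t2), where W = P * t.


W1 = 324 * 232 = 75168 J
W2 = 286 * 885 = 253110 J
CP = (75168 - 253110) / (232 - 885)
= -177942 / -653
= 272.5 W

272.5 W


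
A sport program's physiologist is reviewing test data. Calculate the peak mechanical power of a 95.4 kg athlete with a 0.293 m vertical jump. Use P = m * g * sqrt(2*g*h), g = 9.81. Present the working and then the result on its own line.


First, sqrt(2gh) = sqrt(2 * 9.81 * 0.293)
= sqrt(5.74866) = 2.397636 m/s
Power = 95.4 * 9.81 * 2.397636 = 2243.89 W

2243.89 W


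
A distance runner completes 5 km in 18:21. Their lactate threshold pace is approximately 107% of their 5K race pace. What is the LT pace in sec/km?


Convert to seconds: 18 min 21 s = 1101 s
Pace per km = 1101 / 5 = 220.2 s/km
LT pace = 220.2 * 1.07 = 235.61 s/km

235.61 s/km


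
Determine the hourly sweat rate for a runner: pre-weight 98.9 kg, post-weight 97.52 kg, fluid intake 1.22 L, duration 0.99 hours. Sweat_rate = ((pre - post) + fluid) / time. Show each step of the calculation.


Mass lost = 98.9 - 97.52 = 1.38 kg
Add fluid consumed: 1.38 + 1.22 = 2.6 L total sweat
Sweat rate = 2.6 / 0.99 = 2.626 L/h

2.626 L/h


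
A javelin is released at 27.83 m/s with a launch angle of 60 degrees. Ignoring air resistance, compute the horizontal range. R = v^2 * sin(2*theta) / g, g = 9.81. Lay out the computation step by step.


Launch speed squared = 774.5089
sin(2 * 60 deg) = 0.866025
Range = 774.5089 * 0.866025 / 9.81
= 68.374 m

68.374 m


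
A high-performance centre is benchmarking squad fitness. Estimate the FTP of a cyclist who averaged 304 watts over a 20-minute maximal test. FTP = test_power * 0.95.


FTP = 304 * 0.95 = 288.8 W

288.8 W


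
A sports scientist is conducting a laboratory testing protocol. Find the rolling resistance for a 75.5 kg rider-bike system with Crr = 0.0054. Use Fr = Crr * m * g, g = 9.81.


m * g = 75.5 * 9.81 = 740.655 N
Fr = 0.0054 * 740.655 = 4.0 N

4.0 N


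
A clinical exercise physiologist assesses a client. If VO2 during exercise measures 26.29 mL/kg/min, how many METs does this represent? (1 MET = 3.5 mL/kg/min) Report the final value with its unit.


METs = VO2 / 3.5 = 26.29 / 3.5 = 7.51

7.51 METs


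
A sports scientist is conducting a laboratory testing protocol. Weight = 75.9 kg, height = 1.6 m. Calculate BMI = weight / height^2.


height^2 = 1.6^2 = 2.56
BMI = 75.9 / 2.56 = 29.65 kg/m^2

29.65 kg/m^2


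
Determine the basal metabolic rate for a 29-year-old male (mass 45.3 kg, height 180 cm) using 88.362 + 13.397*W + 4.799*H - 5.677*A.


BMR = 88.362 + 13.397*45.3 + 4.799*180 - 5.677*29
= 1394.43 kcal/day

1394.43 kcal/day


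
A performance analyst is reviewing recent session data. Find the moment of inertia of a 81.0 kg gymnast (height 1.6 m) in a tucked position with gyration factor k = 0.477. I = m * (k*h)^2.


Radius of gyration = 0.477 * 1.6 = 0.7632 m
I = 81.0 * 0.7632^2
= 81.0 * 0.582474
= 47.18 kg*m^2

47.18 kg*m^2


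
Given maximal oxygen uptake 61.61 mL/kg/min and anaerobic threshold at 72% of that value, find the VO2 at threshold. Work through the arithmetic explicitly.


Percentage as decimal = 0.72
VO2 at AT = 61.61 * 0.72 = 44.36 mL/kg/min

44.36 mL/kg/min


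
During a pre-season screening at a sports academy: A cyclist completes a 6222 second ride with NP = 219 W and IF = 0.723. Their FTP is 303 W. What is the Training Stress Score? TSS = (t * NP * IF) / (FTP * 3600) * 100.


t * NP * IF = 6222 * 219 * 0.723 = 985172.814
FTP * 3600 = 1090800
TSS = (985172.814 / 1090800) * 100 = 90.32

90.32 TSS


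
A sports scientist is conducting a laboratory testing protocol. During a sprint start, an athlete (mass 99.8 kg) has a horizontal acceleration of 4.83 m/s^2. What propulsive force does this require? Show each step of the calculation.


Propulsive force = mass * acceleration
= 99.8 kg * 4.83 m/s^2
= 482.03 N

482.03 N


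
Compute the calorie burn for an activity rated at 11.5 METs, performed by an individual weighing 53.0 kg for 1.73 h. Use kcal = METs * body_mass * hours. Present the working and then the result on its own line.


Product of METs and mass = 11.5 * 53.0 = 609.5
Total kcal = 609.5 * 1.73 = 1054.44 kcal

1054.44 kcal


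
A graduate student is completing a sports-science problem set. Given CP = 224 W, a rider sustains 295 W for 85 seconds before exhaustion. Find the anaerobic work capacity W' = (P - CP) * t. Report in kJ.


Excess power = 295 - 224 = 71 W
Work above CP = 71 * 85 = 6035 J
W' = 6.035 kJ

6.035 kJ


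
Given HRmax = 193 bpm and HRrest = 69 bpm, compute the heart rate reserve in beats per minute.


Heart rate reserve = maximum HR minus resting HR
HRR = 193 - 69 = 124 bpm

124 bpm


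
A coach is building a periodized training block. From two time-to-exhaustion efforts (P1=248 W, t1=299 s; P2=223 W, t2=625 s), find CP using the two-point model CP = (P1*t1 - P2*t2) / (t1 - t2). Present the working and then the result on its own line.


Work in trial 1 = 74152 J
Work in trial 2 = 139375 J
Delta work = -65223 J
Delta time = -326 s
CP = -65223 / -326 = 200.07 W

200.07 W


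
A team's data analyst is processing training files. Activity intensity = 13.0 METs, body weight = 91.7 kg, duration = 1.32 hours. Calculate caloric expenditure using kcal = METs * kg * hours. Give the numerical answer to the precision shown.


kcal = 13.0 * 91.7 * 1.32
= 1192.1 * 1.32
= 1573.57 kcal

1573.57 kcal


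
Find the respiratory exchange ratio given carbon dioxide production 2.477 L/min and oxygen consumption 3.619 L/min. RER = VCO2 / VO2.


VCO2 = 2.477 L/min
VO2 = 3.619 L/min
RER = 2.477 / 3.619 = 0.6844

0.6844


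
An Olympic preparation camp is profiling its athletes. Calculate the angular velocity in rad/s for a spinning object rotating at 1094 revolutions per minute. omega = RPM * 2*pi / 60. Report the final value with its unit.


omega = RPM * 2*pi / 60
= 1094 * 6.28318531 / 60
= 114.563 rad/s

114.563 rad/s


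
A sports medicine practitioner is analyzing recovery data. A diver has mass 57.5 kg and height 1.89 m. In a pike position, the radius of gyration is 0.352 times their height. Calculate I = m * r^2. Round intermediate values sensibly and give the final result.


r = 0.352 * 1.89 = 0.66528 m
I = m * r^2 = 57.5 * 0.442597 = 25.449 kg*m^2

25.449 kg*m^2


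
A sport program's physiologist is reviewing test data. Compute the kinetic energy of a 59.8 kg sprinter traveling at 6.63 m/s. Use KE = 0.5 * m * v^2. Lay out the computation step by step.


Velocity squared = 43.9569
KE = 0.5 * 59.8 * 43.9569 = 1314.31 J

1314.31 J


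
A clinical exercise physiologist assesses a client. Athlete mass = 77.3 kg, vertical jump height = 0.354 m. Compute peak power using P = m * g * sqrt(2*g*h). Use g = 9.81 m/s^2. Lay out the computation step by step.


sqrt(2 * 9.81 * 0.354) = sqrt(6.94548) = 2.635428 m/s
P = 77.3 * 9.81 * 2.635428
= 1998.48 W

1998.48 W


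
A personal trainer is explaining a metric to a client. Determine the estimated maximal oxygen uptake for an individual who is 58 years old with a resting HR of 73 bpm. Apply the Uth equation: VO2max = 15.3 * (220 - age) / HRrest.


HRmax = 220 - 58 = 162
VO2max = 15.3 * (162 / 73)
= 15.3 * 2.2192
= 33.95 mL/kg/min

33.95 mL/kg/min


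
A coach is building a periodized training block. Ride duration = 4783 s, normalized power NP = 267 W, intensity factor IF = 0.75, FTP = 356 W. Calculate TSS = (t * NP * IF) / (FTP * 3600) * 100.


Numerator = 4783 * 267 * 0.75 = 957795.75
Denominator = 356 * 3600 = 1281600
TSS = 957795.75 / 1281600 * 100
= 74.73

74.73 TSS


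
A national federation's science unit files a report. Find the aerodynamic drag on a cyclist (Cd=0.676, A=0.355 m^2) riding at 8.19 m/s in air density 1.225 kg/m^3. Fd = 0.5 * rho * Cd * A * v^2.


Fd = 0.5 * 1.225 * 0.676 * 0.355 * 8.19^2
= 0.5 * 1.225 * 0.676 * 0.355 * 67.0761
= 9.859 N

9.859 N


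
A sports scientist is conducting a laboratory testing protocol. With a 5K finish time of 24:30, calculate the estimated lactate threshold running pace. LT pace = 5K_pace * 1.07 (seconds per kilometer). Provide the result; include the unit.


Race duration = 1470 s for 5 km
Average pace = 1470 / 5 = 294.0 s/km
LT pace = 294.0 * 1.07
= 314.58 s/km

314.58 s/km


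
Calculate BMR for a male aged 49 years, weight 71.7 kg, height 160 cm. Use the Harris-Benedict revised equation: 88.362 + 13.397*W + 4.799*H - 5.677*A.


Substituting values:
W term = 13.397 * 71.7 = 960.5649
H term = 4.799 * 160 = 767.84
A term = 5.677 * 49 = 278.173
BMR = 1538.59 kcal/day

1538.59 kcal/day


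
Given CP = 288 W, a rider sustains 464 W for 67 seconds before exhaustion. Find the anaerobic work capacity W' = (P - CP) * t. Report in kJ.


Excess power = 464 - 288 = 176 W
Work above CP = 176 * 67 = 11792 J
W' = 11.792 kJ

11.792 kJ


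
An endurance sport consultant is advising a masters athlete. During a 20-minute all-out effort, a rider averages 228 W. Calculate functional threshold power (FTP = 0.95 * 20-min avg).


FTP = 0.95 * 228
= 216.6 W

216.6 W


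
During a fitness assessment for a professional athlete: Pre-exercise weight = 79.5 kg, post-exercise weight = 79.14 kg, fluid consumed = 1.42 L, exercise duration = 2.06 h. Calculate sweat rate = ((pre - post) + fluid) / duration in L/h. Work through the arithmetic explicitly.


Weight loss = 79.5 - 79.14 = 0.36 kg (approx L)
Total sweat = 0.36 + 1.42 = 1.78 L
Sweat rate = 1.78 / 2.06 = 0.864 L/h

0.864 L/h


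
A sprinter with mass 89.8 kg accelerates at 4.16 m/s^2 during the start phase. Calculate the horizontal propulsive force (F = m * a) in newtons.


F = m * a
= 89.8 * 4.16
= 373.57 N

373.57 N


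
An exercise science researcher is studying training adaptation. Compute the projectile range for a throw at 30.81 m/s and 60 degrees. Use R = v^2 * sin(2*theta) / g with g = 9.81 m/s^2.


Two times the angle = 120 degrees
sin(120) = 0.866025
R = 949.2561 * 0.866025 / 9.81 = 83.8 m

83.8 m


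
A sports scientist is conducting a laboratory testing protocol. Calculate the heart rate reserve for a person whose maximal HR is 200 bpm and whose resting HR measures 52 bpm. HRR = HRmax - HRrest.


HRmax = 200 bpm
HRrest = 52 bpm
HRR = 200 - 52 = 148 bpm

148 bpm


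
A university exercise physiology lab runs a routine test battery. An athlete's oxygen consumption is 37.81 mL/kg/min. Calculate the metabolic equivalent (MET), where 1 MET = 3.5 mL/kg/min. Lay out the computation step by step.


MET = VO2 / 3.5
= 37.81 / 3.5
= 10.8 METs

10.8 METs


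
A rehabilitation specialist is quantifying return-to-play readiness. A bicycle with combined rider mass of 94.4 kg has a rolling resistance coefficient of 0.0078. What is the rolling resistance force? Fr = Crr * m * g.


Fr = 0.0078 * 94.4 * 9.81
= 0.73632 * 9.81
= 7.223 N

7.223 N


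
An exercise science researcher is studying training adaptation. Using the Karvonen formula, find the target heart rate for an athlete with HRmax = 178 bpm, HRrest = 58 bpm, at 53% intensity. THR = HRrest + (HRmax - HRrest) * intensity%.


HRR = 178 - 58 = 120
THR = 58 + 120 * 0.53
= 58 + 63.6
= 121.6 bpm

121.6 bpm


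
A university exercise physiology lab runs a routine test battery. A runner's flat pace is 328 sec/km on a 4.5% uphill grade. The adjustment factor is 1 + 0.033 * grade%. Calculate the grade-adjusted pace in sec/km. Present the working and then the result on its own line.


Factor = 1 + 0.033 * 4.5 = 1.1485
Adjusted pace = 328 * 1.1485
= 376.71 sec/km

376.71 s/km


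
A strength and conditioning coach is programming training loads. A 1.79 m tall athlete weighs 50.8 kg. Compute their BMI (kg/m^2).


height^2 = 3.2041 m^2
BMI = 50.8 / 3.2041 = 15.85 kg/m^2

15.85 kg/m^2


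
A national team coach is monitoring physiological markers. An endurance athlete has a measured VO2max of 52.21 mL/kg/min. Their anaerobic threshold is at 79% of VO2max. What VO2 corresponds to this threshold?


Anaerobic threshold VO2 = VO2max * 79%
= 52.21 * 0.79
= 41.25 mL/kg/min

41.25 mL/kg/min


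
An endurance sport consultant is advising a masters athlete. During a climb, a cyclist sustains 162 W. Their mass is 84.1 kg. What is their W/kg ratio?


Power-to-weight = 162 W / 84.1 kg
= 1.926 W/kg

1.926 W/kg


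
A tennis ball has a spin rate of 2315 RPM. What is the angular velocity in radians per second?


Convert RPM to rad/s: multiply by 2*pi and divide by 60
omega = 2315 * 2 * pi / 60
= 242.426 rad/s

242.426 rad/s


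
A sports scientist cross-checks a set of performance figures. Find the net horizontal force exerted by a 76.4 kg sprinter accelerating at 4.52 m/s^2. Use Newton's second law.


Newton's second law: F = m * a
F = 76.4 * 4.52 = 345.33 N

345.33 N


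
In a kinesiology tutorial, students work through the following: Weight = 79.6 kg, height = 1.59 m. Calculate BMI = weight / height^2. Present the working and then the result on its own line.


height^2 = 1.59^2 = 2.5281
BMI = 79.6 / 2.5281 = 31.49 kg/m^2

31.49 kg/m^2


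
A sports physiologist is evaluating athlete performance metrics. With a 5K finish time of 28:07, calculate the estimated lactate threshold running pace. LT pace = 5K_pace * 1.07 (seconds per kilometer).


Race duration = 1687 s for 5 km
Average pace = 1687 / 5 = 337.4 s/km
LT pace = 337.4 * 1.07
= 361.02 s/km

361.02 s/km


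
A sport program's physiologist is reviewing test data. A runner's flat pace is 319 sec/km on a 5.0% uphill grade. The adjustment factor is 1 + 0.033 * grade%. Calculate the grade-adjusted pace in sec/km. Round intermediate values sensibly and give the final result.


Factor = 1 + 0.033 * 5.0 = 1.165
Adjusted pace = 319 * 1.165
= 371.64 sec/km

371.64 s/km


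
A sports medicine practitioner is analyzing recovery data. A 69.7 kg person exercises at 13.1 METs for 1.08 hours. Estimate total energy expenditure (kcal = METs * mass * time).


Energy = METs * mass(kg) * time(h)
= 13.1 * 69.7 * 1.08
= 986.12 kcal

986.12 kcal


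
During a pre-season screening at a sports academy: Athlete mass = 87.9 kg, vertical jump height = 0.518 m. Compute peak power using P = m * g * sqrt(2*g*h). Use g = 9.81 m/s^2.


sqrt(2 * 9.81 * 0.518) = sqrt(10.16316) = 3.187971 m/s
P = 87.9 * 9.81 * 3.187971
= 2748.98 W

2748.98 W


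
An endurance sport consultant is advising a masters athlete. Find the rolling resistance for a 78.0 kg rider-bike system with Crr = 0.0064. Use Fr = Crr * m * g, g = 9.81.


m * g = 78.0 * 9.81 = 765.18 N
Fr = 0.0064 * 765.18 = 4.897 N

4.897 N


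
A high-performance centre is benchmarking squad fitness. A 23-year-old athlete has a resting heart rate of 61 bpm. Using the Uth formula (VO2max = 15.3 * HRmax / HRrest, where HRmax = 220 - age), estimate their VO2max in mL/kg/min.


HRmax = 220 - 23 = 197 bpm
Ratio = HRmax / HRrest = 197 / 61 = 3.2295
VO2max = 15.3 * 3.2295 = 49.41 mL/kg/min

49.41 mL/kg/min


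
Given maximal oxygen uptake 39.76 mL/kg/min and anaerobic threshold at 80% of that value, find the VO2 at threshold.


Percentage as decimal = 0.8
VO2 at AT = 39.76 * 0.8 = 31.81 mL/kg/min

31.81 mL/kg/min


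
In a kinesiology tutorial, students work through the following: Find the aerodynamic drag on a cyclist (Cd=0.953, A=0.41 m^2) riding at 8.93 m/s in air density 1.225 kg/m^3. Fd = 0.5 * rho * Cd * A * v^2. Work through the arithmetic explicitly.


Fd = 0.5 * 1.225 * 0.953 * 0.41 * 8.93^2
= 0.5 * 1.225 * 0.953 * 0.41 * 79.7449
= 19.085 N

19.085 N


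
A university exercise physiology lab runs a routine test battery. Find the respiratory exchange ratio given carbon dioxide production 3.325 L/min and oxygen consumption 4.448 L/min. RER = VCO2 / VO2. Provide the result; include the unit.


VCO2 = 3.325 L/min
VO2 = 4.448 L/min
RER = 3.325 / 4.448 = 0.7475

0.7475


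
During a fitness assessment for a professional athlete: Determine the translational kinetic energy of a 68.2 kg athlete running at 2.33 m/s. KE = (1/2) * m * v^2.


KE = 0.5 * m * v^2
= 0.5 * 68.2 * 2.33^2
= 0.5 * 68.2 * 5.4289
= 185.13 J

185.13 J


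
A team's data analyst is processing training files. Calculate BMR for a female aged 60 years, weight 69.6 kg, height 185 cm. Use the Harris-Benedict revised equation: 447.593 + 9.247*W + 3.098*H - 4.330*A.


Substituting values:
W term = 9.247 * 69.6 = 643.5912
H term = 3.098 * 185 = 573.13
A term = 4.330 * 60 = 259.8
BMR = 1404.51 kcal/day

1404.51 kcal/day


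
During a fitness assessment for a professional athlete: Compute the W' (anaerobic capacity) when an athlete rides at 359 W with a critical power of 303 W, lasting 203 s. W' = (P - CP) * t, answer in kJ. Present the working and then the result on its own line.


Above-CP power = 56 W
Duration = 203 s
W' = 56 * 203 = 11368 J
Convert: 11368 / 1000 = 11.368 kJ

11.368 kJ


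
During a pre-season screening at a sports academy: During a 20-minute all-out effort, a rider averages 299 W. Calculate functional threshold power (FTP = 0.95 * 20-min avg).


FTP = 0.95 * 299
= 284.05 W

284.05 W


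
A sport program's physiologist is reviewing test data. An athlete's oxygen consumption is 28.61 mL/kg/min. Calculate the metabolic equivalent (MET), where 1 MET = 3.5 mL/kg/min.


MET = VO2 / 3.5
= 28.61 / 3.5
= 8.17 METs

8.17 METs


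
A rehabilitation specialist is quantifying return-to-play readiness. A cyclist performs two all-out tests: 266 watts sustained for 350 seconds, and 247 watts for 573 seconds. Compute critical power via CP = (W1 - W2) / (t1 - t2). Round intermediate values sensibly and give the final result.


W1 = P1 * t1 = 266 * 350 = 93100 J
W2 = P2 * t2 = 247 * 573 = 141531 J
CP = (93100 - 141531) / (350 - 573)
= 217.18 W

217.18 W


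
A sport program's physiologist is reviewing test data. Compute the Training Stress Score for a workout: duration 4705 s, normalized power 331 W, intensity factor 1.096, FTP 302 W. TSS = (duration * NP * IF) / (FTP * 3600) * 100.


Product = 4705 * 331 * 1.096 = 1706861.08
Base = 302 * 3600 = 1087200
TSS = 1706861.08 / 1087200 * 100 = 157.0

157.0 TSS


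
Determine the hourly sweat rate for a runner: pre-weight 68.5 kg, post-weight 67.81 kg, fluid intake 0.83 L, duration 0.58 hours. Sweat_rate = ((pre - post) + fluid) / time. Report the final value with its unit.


Mass lost = 68.5 - 67.81 = 0.69 kg
Add fluid consumed: 0.69 + 0.83 = 1.52 L total sweat
Sweat rate = 1.52 / 0.58 = 2.621 L/h

2.621 L/h


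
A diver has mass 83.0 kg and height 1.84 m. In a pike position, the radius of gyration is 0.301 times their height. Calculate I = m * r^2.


r = 0.301 * 1.84 = 0.55384 m
I = m * r^2 = 83.0 * 0.306739 = 25.459 kg*m^2

25.459 kg*m^2


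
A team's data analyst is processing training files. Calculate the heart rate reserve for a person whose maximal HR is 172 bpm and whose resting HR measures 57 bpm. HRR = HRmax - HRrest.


HRmax = 172 bpm
HRrest = 57 bpm
HRR = 172 - 57 = 115 bpm

115 bpm


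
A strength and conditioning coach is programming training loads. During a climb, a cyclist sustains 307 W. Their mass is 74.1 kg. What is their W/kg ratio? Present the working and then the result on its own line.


Power-to-weight = 307 W / 74.1 kg
= 4.143 W/kg

4.143 W/kg


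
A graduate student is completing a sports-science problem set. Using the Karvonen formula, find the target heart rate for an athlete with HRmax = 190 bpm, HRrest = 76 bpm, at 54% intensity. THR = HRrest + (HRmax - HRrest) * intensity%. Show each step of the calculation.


HRR = 190 - 76 = 114
THR = 76 + 114 * 0.54
= 76 + 61.56
= 137.56 bpm

137.56 bpm


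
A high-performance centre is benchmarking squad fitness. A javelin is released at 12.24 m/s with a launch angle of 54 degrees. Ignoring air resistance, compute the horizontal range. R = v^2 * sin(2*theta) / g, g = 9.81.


Launch speed squared = 149.8176
sin(2 * 54 deg) = 0.951057
Range = 149.8176 * 0.951057 / 9.81
= 14.524 m

14.524 m


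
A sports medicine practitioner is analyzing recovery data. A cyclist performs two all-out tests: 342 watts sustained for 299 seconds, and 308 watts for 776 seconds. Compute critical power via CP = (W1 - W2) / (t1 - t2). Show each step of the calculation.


W1 = P1 * t1 = 342 * 299 = 102258 J
W2 = P2 * t2 = 308 * 776 = 239008 J
CP = (102258 - 239008) / (299 - 776)
= 286.69 W

286.69 W


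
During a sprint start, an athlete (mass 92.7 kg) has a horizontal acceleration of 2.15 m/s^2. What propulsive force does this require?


Propulsive force = mass * acceleration
= 92.7 kg * 2.15 m/s^2
= 199.31 N

199.31 N


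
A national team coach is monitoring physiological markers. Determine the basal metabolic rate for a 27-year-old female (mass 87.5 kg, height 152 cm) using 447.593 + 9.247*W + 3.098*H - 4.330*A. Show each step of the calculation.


BMR = 447.593 + 9.247*87.5 + 3.098*152 - 4.330*27
= 1610.69 kcal/day

1610.69 kcal/day


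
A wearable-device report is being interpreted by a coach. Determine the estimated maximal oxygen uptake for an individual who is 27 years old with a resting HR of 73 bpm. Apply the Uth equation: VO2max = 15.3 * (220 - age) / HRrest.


HRmax = 220 - 27 = 193
VO2max = 15.3 * (193 / 73)
= 15.3 * 2.6438
= 40.45 mL/kg/min

40.45 mL/kg/min


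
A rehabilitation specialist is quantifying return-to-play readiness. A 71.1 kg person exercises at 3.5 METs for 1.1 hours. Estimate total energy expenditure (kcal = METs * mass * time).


Energy = METs * mass(kg) * time(h)
= 3.5 * 71.1 * 1.1
= 273.74 kcal

273.74 kcal


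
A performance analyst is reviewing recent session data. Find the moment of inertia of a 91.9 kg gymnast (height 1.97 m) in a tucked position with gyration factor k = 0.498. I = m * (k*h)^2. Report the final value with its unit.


Radius of gyration = 0.498 * 1.97 = 0.98106 m
I = 91.9 * 0.98106^2
= 91.9 * 0.962479
= 88.452 kg*m^2

88.452 kg*m^2


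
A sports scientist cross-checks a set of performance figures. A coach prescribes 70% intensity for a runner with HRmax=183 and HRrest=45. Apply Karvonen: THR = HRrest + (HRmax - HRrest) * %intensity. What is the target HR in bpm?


Heart rate reserve = 183 - 45 = 138
Intensity fraction = 70 / 100 = 0.7
THR = 45 + 138 * 0.7 = 141.6 bpm

141.6 bpm


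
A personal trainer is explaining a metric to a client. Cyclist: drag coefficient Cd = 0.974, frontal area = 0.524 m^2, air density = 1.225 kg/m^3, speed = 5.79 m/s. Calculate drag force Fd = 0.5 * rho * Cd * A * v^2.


v^2 = 5.79^2 = 33.5241
Fd = 0.5 * 1.225 * 0.974 * 0.524 * 33.5241
= 10.48 N

10.48 N


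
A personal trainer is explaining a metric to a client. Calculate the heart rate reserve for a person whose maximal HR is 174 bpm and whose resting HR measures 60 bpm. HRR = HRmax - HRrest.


HRmax = 174 bpm
HRrest = 60 bpm
HRR = 174 - 60 = 114 bpm

114 bpm


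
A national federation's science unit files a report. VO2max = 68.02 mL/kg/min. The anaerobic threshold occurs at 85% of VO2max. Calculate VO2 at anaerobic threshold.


AT fraction = 85 / 100 = 0.85
AT VO2 = 68.02 * 0.85
= 57.82 mL/kg/min

57.82 mL/kg/min


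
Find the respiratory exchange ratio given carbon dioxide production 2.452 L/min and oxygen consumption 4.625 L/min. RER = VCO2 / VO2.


VCO2 = 2.452 L/min
VO2 = 4.625 L/min
RER = 2.452 / 4.625 = 0.5302

0.5302


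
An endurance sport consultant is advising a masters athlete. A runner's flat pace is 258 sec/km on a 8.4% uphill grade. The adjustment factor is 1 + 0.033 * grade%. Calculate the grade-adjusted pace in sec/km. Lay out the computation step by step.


Factor = 1 + 0.033 * 8.4 = 1.2772
Adjusted pace = 258 * 1.2772
= 329.52 sec/km

329.52 s/km


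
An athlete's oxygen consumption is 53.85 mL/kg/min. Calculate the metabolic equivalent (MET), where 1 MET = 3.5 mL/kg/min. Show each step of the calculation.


MET = VO2 / 3.5
= 53.85 / 3.5
= 15.39 METs

15.39 METs


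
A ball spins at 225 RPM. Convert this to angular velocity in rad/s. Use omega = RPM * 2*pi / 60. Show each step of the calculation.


omega = 225 * 2 * pi / 60
= 225 * 6.28318531 / 60
= 1413.717 / 60
= 23.562 rad/s

23.562 rad/s


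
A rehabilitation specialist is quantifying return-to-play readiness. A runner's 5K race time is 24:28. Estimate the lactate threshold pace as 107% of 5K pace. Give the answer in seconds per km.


Total race time = 24*60 + 28 = 1468 seconds
5K pace = 1468 / 5 = 293.6 sec/km
LT pace = 293.6 * 1.07 = 314.15 sec/km

314.15 s/km


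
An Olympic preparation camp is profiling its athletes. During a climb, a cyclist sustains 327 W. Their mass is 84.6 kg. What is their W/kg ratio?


Power-to-weight = 327 W / 84.6 kg
= 3.865 W/kg

3.865 W/kg


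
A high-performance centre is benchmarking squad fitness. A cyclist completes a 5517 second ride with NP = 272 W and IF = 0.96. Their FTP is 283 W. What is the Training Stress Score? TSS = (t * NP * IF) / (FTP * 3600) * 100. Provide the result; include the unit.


t * NP * IF = 5517 * 272 * 0.96 = 1440599.04
FTP * 3600 = 1018800
TSS = (1440599.04 / 1018800) * 100 = 141.4

141.4 TSS


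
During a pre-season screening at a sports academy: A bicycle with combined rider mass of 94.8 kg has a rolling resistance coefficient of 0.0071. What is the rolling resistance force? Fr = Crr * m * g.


Fr = 0.0071 * 94.8 * 9.81
= 0.67308 * 9.81
= 6.603 N

6.603 N


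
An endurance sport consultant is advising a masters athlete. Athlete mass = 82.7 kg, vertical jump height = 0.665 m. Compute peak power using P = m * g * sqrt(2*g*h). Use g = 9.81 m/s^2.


sqrt(2 * 9.81 * 0.665) = sqrt(13.0473) = 3.612105 m/s
P = 82.7 * 9.81 * 3.612105
= 2930.45 W

2930.45 W


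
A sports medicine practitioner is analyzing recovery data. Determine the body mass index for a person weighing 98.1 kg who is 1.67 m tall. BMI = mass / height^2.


BMI = mass / height^2
= 98.1 / 1.67^2
= 98.1 / 2.7889
= 35.18 kg/m^2

35.18 kg/m^2


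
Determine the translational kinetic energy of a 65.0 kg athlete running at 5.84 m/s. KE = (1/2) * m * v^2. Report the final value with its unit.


KE = 0.5 * m * v^2
= 0.5 * 65.0 * 5.84^2
= 0.5 * 65.0 * 34.1056
= 1108.43 J

1108.43 J


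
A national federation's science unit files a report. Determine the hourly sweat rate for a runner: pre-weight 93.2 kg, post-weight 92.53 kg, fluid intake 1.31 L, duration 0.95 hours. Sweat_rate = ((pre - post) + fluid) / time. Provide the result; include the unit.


Mass lost = 93.2 - 92.53 = 0.67 kg
Add fluid consumed: 0.67 + 1.31 = 1.98 L total sweat
Sweat rate = 1.98 / 0.95 = 2.084 L/h

2.084 L/h


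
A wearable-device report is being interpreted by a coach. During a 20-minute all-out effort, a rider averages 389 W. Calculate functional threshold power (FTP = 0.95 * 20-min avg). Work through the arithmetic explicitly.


FTP = 0.95 * 389
= 369.55 W

369.55 W


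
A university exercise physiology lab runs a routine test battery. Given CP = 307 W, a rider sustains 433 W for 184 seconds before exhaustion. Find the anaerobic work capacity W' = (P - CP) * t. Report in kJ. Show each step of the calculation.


Excess power = 433 - 307 = 126 W
Work above CP = 126 * 184 = 23184 J
W' = 23.184 kJ

23.184 kJ


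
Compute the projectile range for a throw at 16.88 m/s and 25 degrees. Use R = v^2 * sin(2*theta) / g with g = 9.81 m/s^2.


Two times the angle = 50 degrees
sin(50) = 0.766044
R = 284.9344 * 0.766044 / 9.81 = 22.25 m

22.25 m


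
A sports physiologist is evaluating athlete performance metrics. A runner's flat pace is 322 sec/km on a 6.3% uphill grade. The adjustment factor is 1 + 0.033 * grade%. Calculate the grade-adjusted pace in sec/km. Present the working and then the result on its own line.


Factor = 1 + 0.033 * 6.3 = 1.2079
Adjusted pace = 322 * 1.2079
= 388.94 sec/km

388.94 s/km


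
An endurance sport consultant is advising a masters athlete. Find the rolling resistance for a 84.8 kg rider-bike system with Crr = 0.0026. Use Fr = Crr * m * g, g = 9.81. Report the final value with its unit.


m * g = 84.8 * 9.81 = 831.888 N
Fr = 0.0026 * 831.888 = 2.163 N

2.163 N


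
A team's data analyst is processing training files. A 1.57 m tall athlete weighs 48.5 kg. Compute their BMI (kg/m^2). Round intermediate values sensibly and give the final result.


height^2 = 2.4649 m^2
BMI = 48.5 / 2.4649 = 19.68 kg/m^2

19.68 kg/m^2


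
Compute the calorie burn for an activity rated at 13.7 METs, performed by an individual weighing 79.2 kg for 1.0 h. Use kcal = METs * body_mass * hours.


Product of METs and mass = 13.7 * 79.2 = 1085.04
Total kcal = 1085.04 * 1.0 = 1085.04 kcal

1085.04 kcal


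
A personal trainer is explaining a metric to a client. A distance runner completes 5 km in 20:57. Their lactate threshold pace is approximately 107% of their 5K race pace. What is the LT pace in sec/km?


Convert to seconds: 20 min 57 s = 1257 s
Pace per km = 1257 / 5 = 251.4 s/km
LT pace = 251.4 * 1.07 = 269.0 s/km

269.0 s/km


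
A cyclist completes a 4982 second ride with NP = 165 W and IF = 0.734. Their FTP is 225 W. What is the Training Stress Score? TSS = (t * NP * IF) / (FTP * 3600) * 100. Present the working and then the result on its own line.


t * NP * IF = 4982 * 165 * 0.734 = 603370.02
FTP * 3600 = 810000
TSS = (603370.02 / 810000) * 100 = 74.49

74.49 TSS


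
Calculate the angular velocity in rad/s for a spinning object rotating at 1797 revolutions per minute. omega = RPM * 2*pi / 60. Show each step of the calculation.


omega = RPM * 2*pi / 60
= 1797 * 6.28318531 / 60
= 188.181 rad/s

188.181 rad/s


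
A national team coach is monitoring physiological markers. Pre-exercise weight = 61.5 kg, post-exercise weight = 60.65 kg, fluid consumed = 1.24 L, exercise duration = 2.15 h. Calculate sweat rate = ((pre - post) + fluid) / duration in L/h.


Weight loss = 61.5 - 60.65 = 0.85 kg (approx L)
Total sweat = 0.85 + 1.24 = 2.09 L
Sweat rate = 2.09 / 2.15 = 0.972 L/h

0.972 L/h
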